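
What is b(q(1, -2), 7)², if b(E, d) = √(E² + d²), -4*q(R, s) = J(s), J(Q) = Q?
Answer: 197/4 ≈ 49.250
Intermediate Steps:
q(R, s) = -s/4
b(q(1, -2), 7)² = (√((-¼*(-2))² + 7²))² = (√((½)² + 49))² = (√(¼ + 49))² = (√(197/4))² = (√197/2)² = 197/4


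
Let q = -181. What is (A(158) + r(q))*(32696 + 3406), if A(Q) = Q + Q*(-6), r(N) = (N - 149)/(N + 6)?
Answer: -995837568/35 ≈ -2.8453e+7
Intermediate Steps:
r(N) = (-149 + N)/(6 + N)
A(Q) = -5*Q (A(Q) = Q - 6*Q = -5*Q)
(A(158) + r(q))*(32696 + 3406) = (-5*158 + (-149 - 181)/(6 - 181))*(32696 + 3406) = (-790 - 330/(-175))*36102 = (-790 - 1/175*(-330))*36102 = (-790 + 66/35)*36102 = -27584/35*36102 = -995837568/35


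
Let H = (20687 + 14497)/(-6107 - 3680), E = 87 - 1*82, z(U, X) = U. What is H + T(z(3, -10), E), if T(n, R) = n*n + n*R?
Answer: 199704/9787 ≈ 20.405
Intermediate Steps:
E = 5 (E = 87 - 82 = 5)
T(n, R) = n**2 + R*n
H = -35184/9787 (H = 35184/(-9787) = 35184*(-1/9787) = -35184/9787 ≈ -3.5950)
H + T(z(3, -10), E) = -35184/9787 + 3*(5 + 3) = -35184/9787 + 3*8 = -35184/9787 + 24 = 199704/9787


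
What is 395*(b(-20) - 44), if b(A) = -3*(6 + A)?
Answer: -790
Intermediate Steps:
b(A) = -18 - 3*A
395*(b(-20) - 44) = 395*((-18 - 3*(-20)) - 44) = 395*((-18 + 60) - 44) = 395*(42 - 44) = 395*(-2) = -790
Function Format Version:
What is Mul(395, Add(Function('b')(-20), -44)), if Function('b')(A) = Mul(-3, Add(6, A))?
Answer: -790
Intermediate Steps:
Function('b')(A) = Add(-18, Mul(-3, A))
Mul(395, Add(Function('b')(-20), -44)) = Mul(395, Add(Add(-18, Mul(-3, -20)), -44)) = Mul(395, Add(Add(-18, 60), -44)) = Mul(395, Add(42, -44)) = Mul(395, -2) = -790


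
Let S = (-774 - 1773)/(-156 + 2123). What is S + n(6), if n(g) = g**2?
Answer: 68265/1967 ≈ 34.705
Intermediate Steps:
S = -2547/1967 ≈ -1.2949
S + n(6) = -2547/1967 + 6**2 = -2547/1967 + 36 = 68265/1967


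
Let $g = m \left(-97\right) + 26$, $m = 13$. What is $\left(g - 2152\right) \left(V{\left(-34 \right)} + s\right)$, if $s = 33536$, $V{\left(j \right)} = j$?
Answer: $-113471274$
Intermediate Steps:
$g = -1235$ ($g = 13 \left(-97\right) + 26 = -1261 + 26 = -1235$)
$\left(g - 2152\right) \left(V{\left(-34 \right)} + s\right) = \left(-1235 - 2152\right) \left(-34 + 33536\right) = \left(-3387\right) 33502 = -113471274$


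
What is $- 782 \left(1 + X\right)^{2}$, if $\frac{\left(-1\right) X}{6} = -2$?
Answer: $-132158$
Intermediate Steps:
$X = 12$ ($X = \left(-6\right) \left(-2\right) = 12$)
$- 782 \left(1 + X\right)^{2} = - 782 \left(1 + 12\right)^{2} = - 782 \cdot 13^{2} = \left(-782\right) 169 = -132158$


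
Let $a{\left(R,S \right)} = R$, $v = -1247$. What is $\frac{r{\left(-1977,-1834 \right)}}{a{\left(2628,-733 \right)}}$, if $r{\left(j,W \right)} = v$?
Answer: $- \frac{1247}{2628} \approx -0.47451$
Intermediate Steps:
$r{\left(j,W \right)} = -1247$
$\frac{r{\left(-1977,-1834 \right)}}{a{\left(2628,-733 \right)}} = - \frac{1247}{2628}$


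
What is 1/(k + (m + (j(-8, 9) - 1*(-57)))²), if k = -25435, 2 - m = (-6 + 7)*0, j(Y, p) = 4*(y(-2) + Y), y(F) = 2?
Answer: -1/24210 ≈ -4.1305e-5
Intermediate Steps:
j(Y, p) = 8 + 4*Y (j(Y, p) = 4*(2 + Y) = 8 + 4*Y)
m = 2 (m = 2 - (-6 + 7)*0 = 2 - 0 = 2 - 1*0 = 2 + 0 = 2)
1/(k + (m + (j(-8, 9) - 1*(-57)))²) = 1/(-25435 + (2 + ((8 + 4*(-8)) - 1*(-57)))²) = 1/(-25435 + (2 + ((8 - 32) + 57))²) = 1/(-25435 + (2 + (-24 + 57))²) = 1/(-25435 + (2 + 33)²) = 1/(-25435 + 35²) = 1/(-25435 + 1225) = 1/(-24210) = -1/24210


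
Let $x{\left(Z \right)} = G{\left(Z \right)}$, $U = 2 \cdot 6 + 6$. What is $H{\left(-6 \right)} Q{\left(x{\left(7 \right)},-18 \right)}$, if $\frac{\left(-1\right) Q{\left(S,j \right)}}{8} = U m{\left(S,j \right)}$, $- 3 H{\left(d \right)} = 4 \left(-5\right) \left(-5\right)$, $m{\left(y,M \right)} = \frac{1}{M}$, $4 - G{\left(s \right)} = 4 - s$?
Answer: $- \frac{800}{3} \approx -266.67$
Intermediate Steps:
$G{\left(s \right)} = s$ ($G{\left(s \right)} = 4 - \left(4 - s\right) = 4 + \left(-4 + s\right) = s$)
$U = 18$ ($U = 12 + 6 = 18$)
$H{\left(d \right)} = - \frac{100}{3}$ ($H{\left(d \right)} = - \frac{4 \left(-5\right) \left(-5\right)}{3} = - \frac{\left(-20\right) \left(-5\right)}{3} = \left(- \frac{1}{3}\right) 100 = - \frac{100}{3}$)
$x{\left(Z \right)} = Z$
$Q{\left(S,j \right)} = - \frac{144}{j}$ ($Q{\left(S,j \right)} = - 8 \frac{18}{j} = - \frac{144}{j}$)
$H{\left(-6 \right)} Q{\left(x{\left(7 \right)},-18 \right)} = - \frac{100 \left(- \frac{144}{-18}\right)}{3} = - \frac{100 \left(\left(-144\right) \left(- \frac{1}{18}\right)\right)}{3} = \left(- \frac{100}{3}\right) 8 = - \frac{800}{3}$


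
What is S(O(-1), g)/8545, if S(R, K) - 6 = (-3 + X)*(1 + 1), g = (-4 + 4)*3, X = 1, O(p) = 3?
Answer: 2/8545 ≈ 0.00023406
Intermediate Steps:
g = 0 (g = 0*3 = 0)
S(R, K) = 2 (S(R, K) = 6 + (-3 + 1)*(1 + 1) = 6 - 2*2 = 6 - 4 = 2)
S(O(-1), g)/8545 = 2/8545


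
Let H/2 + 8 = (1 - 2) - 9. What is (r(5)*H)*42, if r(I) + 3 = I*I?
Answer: -33264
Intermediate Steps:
H = -36 (H = -16 + 2*((1 - 2) - 9) = -16 + 2*(-1 - 9) = -16 + 2*(-10) = -16 - 20 = -36)
r(I) = -3 + I² (r(I) = -3 + I*I = -3 + I²)
(r(5)*H)*42 = ((-3 + 5²)*(-36))*42 = ((-3 + 25)*(-36))*42 = (22*(-36))*42 = -792*42 = -33264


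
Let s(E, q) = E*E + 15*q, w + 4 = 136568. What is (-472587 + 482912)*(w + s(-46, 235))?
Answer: 1468266625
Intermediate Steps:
w = 136564 (w = -4 + 136568 = 136564)
s(E, q) = E² + 15*q
(-472587 + 482912)*(w + s(-46, 235)) = (-472587 + 482912)*(136564 + ((-46)² + 15*235)) = 10325*(136564 + (2116 + 3525)) = 10325*(136564 + 5641) = 10325*142205 = 1468266625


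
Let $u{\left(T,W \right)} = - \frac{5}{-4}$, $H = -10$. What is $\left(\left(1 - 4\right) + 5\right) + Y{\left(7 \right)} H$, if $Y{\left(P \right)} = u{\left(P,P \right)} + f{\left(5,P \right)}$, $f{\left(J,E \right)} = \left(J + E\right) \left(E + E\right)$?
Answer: $- \frac{3381}{2} \approx -1690.5$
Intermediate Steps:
$f{\left(J,E \right)} = 2 E \left(E + J\right)$ ($f{\left(J,E \right)} = \left(E + J\right) 2 E = 2 E \left(E + J\right)$)
$u{\left(T,W \right)} = \frac{5}{4}$ ($u{\left(T,W \right)} = \left(-5\right) \left(- \frac{1}{4}\right) = \frac{5}{4}$)
$Y{\left(P \right)} = \frac{5}{4} + 2 P \left(5 + P\right)$ ($Y{\left(P \right)} = \frac{5}{4} + 2 P \left(P + 5\right) = \frac{5}{4} + 2 P \left(5 + P\right)$)
$\left(\left(1 - 4\right) + 5\right) + Y{\left(7 \right)} H = \left(\left(1 - 4\right) + 5\right) + \left(\frac{5}{4} + 2 \cdot 7 \left(5 + 7\right)\right) \left(-10\right) = \left(-3 + 5\right) + \left(\frac{5}{4} + 2 \cdot 7 \cdot 12\right) \left(-10\right) = 2 + \left(\frac{5}{4} + 168\right) \left(-10\right) = 2 + \frac{677}{4} \left(-10\right) = 2 - \frac{3385}{2} = - \frac{3381}{2}$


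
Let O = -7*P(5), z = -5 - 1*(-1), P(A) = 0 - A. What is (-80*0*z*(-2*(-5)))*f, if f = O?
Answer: 0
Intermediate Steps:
P(A) = -A
z = -4 (z = -5 + 1 = -4)
O = 35 (O = -(-7)*5 = -7*(-5) = 35)
f = 35
(-80*0*z*(-2*(-5)))*f = -80*0*(-4)*(-2*(-5))*35 = -0*10*35 = -80*0*35 = 0*35 = 0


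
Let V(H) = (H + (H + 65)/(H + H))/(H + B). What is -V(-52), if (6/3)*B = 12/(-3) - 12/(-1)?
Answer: -139/128 ≈ -1.0859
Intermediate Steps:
B = 4 (B = (12/(-3) - 12/(-1))/2 = (12*(-⅓) - 12*(-1))/2 = (-4 + 12)/2 = (½)*8 = 4)
V(H) = (H + (65 + H)/(2*H))/(4 + H) (V(H) = (H + (H + 65)/(H + H))/(H + 4) = (H + (65 + H)/((2*H)))/(4 + H) = (H + (65 + H)*(1/(2*H)))/(4 + H) = (H + (65 + H)/(2*H))/(4 + H))
-V(-52) = -(65 - 52 + 2*(-52)²)/(2*(-52)*(4 - 52)) = -(-1)*(65 - 52 + 2*2704)/(2*52*(-48)) = -(-1)*(-1)*(65 - 52 + 5408)/(2*52*48) = -(-1)*(-1)*5421/(2*52*48) = -1*139/128 = -139/128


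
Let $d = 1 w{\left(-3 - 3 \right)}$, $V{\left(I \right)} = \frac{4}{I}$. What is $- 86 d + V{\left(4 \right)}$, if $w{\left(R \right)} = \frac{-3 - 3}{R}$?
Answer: $-85$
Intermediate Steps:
$w{\left(R \right)} = - \frac{6}{R}$
$d = 1$ ($d = 1 \left(- \frac{6}{-3 - 3}\right) = 1 \left(- \frac{6}{-6}\right) = 1 \left(\left(-6\right) \left(- \frac{1}{6}\right)\right) = 1 \cdot 1 = 1$)
$- 86 d + V{\left(4 \right)} = \left(-86\right) 1 + \frac{4}{4} = -86 + 4 \cdot \frac{1}{4} = -86 + 1 = -85$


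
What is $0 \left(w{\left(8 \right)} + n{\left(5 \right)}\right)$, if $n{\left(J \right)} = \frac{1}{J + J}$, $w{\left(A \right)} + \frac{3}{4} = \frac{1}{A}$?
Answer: $0$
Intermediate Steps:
$w{\left(A \right)} = - \frac{3}{4} + \frac{1}{A}$
$n{\left(J \right)} = \frac{1}{2 J}$
$0 \left(w{\left(8 \right)} + n{\left(5 \right)}\right) = 0 \left(\left(- \frac{3}{4} + \frac{1}{8}\right) + \frac{1}{2 \cdot 5}\right) = 0 \left(\left(- \frac{3}{4} + \frac{1}{8}\right) + \frac{1}{2} \cdot \frac{1}{5}\right) = 0 \left(- \frac{5}{8} + \frac{1}{10}\right) = 0 \left(- \frac{21}{40}\right) = 0$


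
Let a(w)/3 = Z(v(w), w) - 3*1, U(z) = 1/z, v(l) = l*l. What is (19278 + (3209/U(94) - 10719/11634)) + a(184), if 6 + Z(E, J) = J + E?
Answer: 1640456353/3878 ≈ 4.2302e+5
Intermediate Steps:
v(l) = l²
Z(E, J) = -6 + E + J (Z(E, J) = -6 + (J + E) = -6 + (E + J) = -6 + E + J)
a(w) = -27 + 3*w + 3*w² (a(w) = 3*((-6 + w² + w) - 3*1) = 3*((-6 + w + w²) - 3) = 3*(-9 + w + w²) = -27 + 3*w + 3*w²)
(19278 + (3209/U(94) - 10719/11634)) + a(184) = (19278 + (3209/(1/94) - 10719/11634)) + (-27 + 3*184 + 3*184²) = (19278 + (3209/(1/94) - 10719*1/11634)) + (-27 + 552 + 3*33856) = (19278 + (3209*94 - 3573/3878)) + (-27 + 552 + 101568) = (19278 + (301646 - 3573/3878)) + 102093 = (19278 + 1169779615/3878) + 102093 = 1244539699/3878 + 102093 = 1640456353/3878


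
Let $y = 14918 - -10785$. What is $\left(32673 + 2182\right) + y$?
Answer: $60558$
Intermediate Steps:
$y = 25703$ ($y = 14918 + 10785 = 25703$)
$\left(32673 + 2182\right) + y = \left(32673 + 2182\right) + 25703 = 34855 + 25703 = 60558$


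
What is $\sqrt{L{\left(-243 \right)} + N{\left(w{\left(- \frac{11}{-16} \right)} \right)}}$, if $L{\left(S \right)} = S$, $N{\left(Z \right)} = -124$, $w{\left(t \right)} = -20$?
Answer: $i \sqrt{367} \approx 19.157 i$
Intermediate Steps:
$\sqrt{L{\left(-243 \right)} + N{\left(w{\left(- \frac{11}{-16} \right)} \right)}} = \sqrt{-243 - 124} = \sqrt{-367} = i \sqrt{367}$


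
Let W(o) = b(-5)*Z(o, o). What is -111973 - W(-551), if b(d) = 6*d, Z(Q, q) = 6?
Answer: -111793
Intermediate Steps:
W(o) = -180 (W(o) = (6*(-5))*6 = -30*6 = -180)
-111973 - W(-551) = -111973 - 1*(-180) = -111973 + 180 = -111793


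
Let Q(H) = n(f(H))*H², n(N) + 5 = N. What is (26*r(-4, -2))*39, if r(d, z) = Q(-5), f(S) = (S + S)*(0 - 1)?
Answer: 126750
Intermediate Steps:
f(S) = -2*S (f(S) = (2*S)*(-1) = -2*S)
n(N) = -5 + N
Q(H) = H²*(-5 - 2*H) (Q(H) = (-5 - 2*H)*H² = H²*(-5 - 2*H))
r(d, z) = 125 (r(d, z) = (-5)²*(-5 - 2*(-5)) = 25*(-5 + 10) = 25*5 = 125)
(26*r(-4, -2))*39 = (26*125)*39 = 3250*39 = 126750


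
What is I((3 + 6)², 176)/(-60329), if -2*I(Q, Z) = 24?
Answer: 12/60329 ≈ 0.00019891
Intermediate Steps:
I(Q, Z) = -12 (I(Q, Z) = -½*24 = -12)
I((3 + 6)², 176)/(-60329) = -12/(-60329) = -12*(-1/60329) = 12/60329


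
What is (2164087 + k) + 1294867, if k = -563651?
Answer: 2895303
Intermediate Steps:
(2164087 + k) + 1294867 = (2164087 - 563651) + 1294867 = 1600436 + 1294867 = 2895303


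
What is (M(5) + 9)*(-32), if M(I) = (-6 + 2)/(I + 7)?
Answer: -832/3 ≈ -277.33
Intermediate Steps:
M(I) = -4/(7 + I)
(M(5) + 9)*(-32) = (-4/(7 + 5) + 9)*(-32) = (-4/12 + 9)*(-32) = (-4*1/12 + 9)*(-32) = (-1/3 + 9)*(-32) = (26/3)*(-32) = -832/3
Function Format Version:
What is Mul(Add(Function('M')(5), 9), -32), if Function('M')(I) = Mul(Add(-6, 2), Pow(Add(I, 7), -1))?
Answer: Rational(-832, 3) ≈ -277.33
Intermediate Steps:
Function('M')(I) = Mul(-4, Pow(Add(7, I), -1))
Mul(Add(Function('M')(5), 9), -32) = Mul(Add(Mul(-4, Pow(Add(7, 5), -1)), 9), -32) = Mul(Add(Mul(-4, Pow(12, -1)), 9), -32) = Mul(Add(Mul(-4, Rational(1, 12)), 9), -32) = Mul(Add(Rational(-1, 3), 9), -32) = Mul(Rational(26, 3), -32) = Rational(-832, 3)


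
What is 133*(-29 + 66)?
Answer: 4921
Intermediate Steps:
133*(-29 + 66) = 133*37 = 4921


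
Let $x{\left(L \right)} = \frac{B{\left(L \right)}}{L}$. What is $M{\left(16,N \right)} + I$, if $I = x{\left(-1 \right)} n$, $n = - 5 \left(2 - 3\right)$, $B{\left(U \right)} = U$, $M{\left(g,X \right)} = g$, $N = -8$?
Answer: $21$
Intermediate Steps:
$x{\left(L \right)} = 1$ ($x{\left(L \right)} = \frac{L}{L} = 1$)
$n = 5$ ($n = \left(-5\right) \left(-1\right) = 5$)
$I = 5$ ($I = 1 \cdot 5 = 5$)
$M{\left(16,N \right)} + I = 16 + 5 = 21$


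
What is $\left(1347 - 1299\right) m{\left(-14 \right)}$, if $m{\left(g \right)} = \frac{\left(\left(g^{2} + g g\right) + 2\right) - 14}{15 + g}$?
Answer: $18240$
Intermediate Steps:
$m{\left(g \right)} = \frac{-12 + 2 g^{2}}{15 + g}$ ($m{\left(g \right)} = \frac{\left(\left(g^{2} + g^{2}\right) + 2\right) - 14}{15 + g} = \frac{\left(2 g^{2} + 2\right) - 14}{15 + g} = \frac{\left(2 + 2 g^{2}\right) - 14}{15 + g} = \frac{-12 + 2 g^{2}}{15 + g}$)
$\left(1347 - 1299\right) m{\left(-14 \right)} = \left(1347 - 1299\right) \frac{2 \left(-6 + \left(-14\right)^{2}\right)}{15 - 14} = 48 \frac{2 \left(-6 + 196\right)}{1} = 48 \cdot 2 \cdot 1 \cdot 190 = 48 \cdot 380 = 18240$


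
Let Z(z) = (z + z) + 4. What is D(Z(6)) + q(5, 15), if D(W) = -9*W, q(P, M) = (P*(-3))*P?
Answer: -219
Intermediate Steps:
q(P, M) = -3*P² (q(P, M) = (-3*P)*P = -3*P²)
Z(z) = 4 + 2*z (Z(z) = 2*z + 4 = 4 + 2*z)
D(Z(6)) + q(5, 15) = -9*(4 + 2*6) - 3*5² = -9*(4 + 12) - 3*25 = -9*16 - 75 = -144 - 75 = -219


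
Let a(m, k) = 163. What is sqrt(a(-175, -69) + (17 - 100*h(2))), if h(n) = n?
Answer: 2*I*sqrt(5) ≈ 4.4721*I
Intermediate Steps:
sqrt(a(-175, -69) + (17 - 100*h(2))) = sqrt(163 + (17 - 100*2)) = sqrt(163 + (17 - 200)) = sqrt(163 - 183) = sqrt(-20) = 2*I*sqrt(5)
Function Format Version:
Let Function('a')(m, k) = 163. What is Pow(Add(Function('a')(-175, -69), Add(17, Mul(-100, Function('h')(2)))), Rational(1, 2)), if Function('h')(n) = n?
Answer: Mul(2, I, Pow(5, Rational(1, 2))) ≈ Mul(4.4721, I)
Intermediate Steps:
Pow(Add(Function('a')(-175, -69), Add(17, Mul(-100, Function('h')(2)))), Rational(1, 2)) = Pow(Add(163, Add(17, Mul(-100, 2))), Rational(1, 2)) = Pow(Add(163, Add(17, -200)), Rational(1, 2)) = Pow(Add(163, -183), Rational(1, 2)) = Pow(-20, Rational(1, 2)) = Mul(2, I, Pow(5, Rational(1, 2)))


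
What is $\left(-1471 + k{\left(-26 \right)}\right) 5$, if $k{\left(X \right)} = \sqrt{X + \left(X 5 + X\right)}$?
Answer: $-7355 + 5 i \sqrt{182} \approx -7355.0 + 67.454 i$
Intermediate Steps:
$k{\left(X \right)} = \sqrt{7} \sqrt{X}$ ($k{\left(X \right)} = \sqrt{X + \left(5 X + X\right)} = \sqrt{X + 6 X} = \sqrt{7 X} = \sqrt{7} \sqrt{X}$)
$\left(-1471 + k{\left(-26 \right)}\right) 5 = \left(-1471 + \sqrt{7} \sqrt{-26}\right) 5 = \left(-1471 + \sqrt{7} i \sqrt{26}\right) 5 = \left(-1471 + i \sqrt{182}\right) 5 = -7355 + 5 i \sqrt{182}$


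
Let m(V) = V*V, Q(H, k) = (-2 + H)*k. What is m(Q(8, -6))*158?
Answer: 204768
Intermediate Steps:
Q(H, k) = k*(-2 + H)
m(V) = V**2
m(Q(8, -6))*158 = (-6*(-2 + 8))**2*158 = (-6*6)**2*158 = (-36)**2*158 = 1296*158 = 204768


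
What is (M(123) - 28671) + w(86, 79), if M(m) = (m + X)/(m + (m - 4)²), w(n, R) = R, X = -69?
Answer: -204204037/7142 ≈ -28592.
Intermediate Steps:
M(m) = (-69 + m)/(m + (-4 + m)²) (M(m) = (m - 69)/(m + (m - 4)²) = (-69 + m)/(m + (-4 + m)²))
(M(123) - 28671) + w(86, 79) = ((-69 + 123)/(123 + (-4 + 123)²) - 28671) + 79 = (54/(123 + 119²) - 28671) + 79 = (54/(123 + 14161) - 28671) + 79 = (54/14284 - 28671) + 79 = ((1/14284)*54 - 28671) + 79 = (27/7142 - 28671) + 79 = -204768255/7142 + 79 = -204204037/7142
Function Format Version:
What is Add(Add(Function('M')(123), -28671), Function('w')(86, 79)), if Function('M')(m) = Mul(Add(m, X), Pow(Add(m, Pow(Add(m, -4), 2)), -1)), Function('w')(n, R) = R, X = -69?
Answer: Rational(-204204037, 7142) ≈ -28592.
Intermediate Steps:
Function('M')(m) = Mul(Pow(Add(m, Pow(Add(-4, m), 2)), -1), Add(-69, m)) (Function('M')(m) = Mul(Add(m, -69), Pow(Add(m, Pow(Add(m, -4), 2)), -1)) = Mul(Add(-69, m), Pow(Add(m, Pow(Add(-4, m), 2)), -1)) = Mul(Pow(Add(m, Pow(Add(-4, m), 2)), -1), Add(-69, m)))
Add(Add(Function('M')(123), -28671), Function('w')(86, 79)) = Add(Add(Mul(Pow(Add(123, Pow(Add(-4, 123), 2)), -1), Add(-69, 123)), -28671), 79) = Add(Add(Mul(Pow(Add(123, Pow(119, 2)), -1), 54), -28671), 79) = Add(Add(Mul(Pow(Add(123, 14161), -1), 54), -28671), 79) = Add(Add(Mul(Pow(14284, -1), 54), -28671), 79) = Add(Add(Mul(Rational(1, 14284), 54), -28671), 79) = Add(Add(Rational(27, 7142), -28671), 79) = Add(Rational(-204768255, 7142), 79) = Rational(-204204037, 7142)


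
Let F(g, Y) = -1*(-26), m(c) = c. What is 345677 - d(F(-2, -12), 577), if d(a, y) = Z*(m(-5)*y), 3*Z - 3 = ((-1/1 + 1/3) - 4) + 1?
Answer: 3105323/9 ≈ 3.4504e+5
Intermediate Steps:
F(g, Y) = 26
Z = -2/9 (Z = 1 + (((-1/1 + 1/3) - 4) + 1)/3 = 1 + (((-1*1 + 1*(⅓)) - 4) + 1)/3 = 1 + (((-1 + ⅓) - 4) + 1)/3 = 1 + ((-⅔ - 4) + 1)/3 = 1 + (-14/3 + 1)/3 = 1 + (⅓)*(-11/3) = 1 - 11/9 = -2/9 ≈ -0.22222)
d(a, y) = 10*y/9 (d(a, y) = -(-10)*y/9 = 10*y/9)
345677 - d(F(-2, -12), 577) = 345677 - 10*577/9 = 345677 - 1*5770/9 = 345677 - 5770/9 = 3105323/9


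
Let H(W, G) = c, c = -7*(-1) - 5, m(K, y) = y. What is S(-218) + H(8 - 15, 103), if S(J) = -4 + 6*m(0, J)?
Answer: -1310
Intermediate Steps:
c = 2 (c = 7 - 5 = 2)
S(J) = -4 + 6*J
H(W, G) = 2
S(-218) + H(8 - 15, 103) = (-4 + 6*(-218)) + 2 = (-4 - 1308) + 2 = -1312 + 2 = -1310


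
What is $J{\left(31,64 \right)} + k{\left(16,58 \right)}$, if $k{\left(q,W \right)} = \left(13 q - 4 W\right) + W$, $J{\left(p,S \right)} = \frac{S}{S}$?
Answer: $35$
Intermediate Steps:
$J{\left(p,S \right)} = 1$
$k{\left(q,W \right)} = - 3 W + 13 q$ ($k{\left(q,W \right)} = \left(- 4 W + 13 q\right) + W = - 3 W + 13 q$)
$J{\left(31,64 \right)} + k{\left(16,58 \right)} = 1 + \left(\left(-3\right) 58 + 13 \cdot 16\right) = 1 + \left(-174 + 208\right) = 1 + 34 = 35$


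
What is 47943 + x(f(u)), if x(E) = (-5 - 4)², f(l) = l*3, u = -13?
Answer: 48024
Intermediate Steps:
f(l) = 3*l
x(E) = 81 (x(E) = (-9)² = 81)
47943 + x(f(u)) = 47943 + 81 = 48024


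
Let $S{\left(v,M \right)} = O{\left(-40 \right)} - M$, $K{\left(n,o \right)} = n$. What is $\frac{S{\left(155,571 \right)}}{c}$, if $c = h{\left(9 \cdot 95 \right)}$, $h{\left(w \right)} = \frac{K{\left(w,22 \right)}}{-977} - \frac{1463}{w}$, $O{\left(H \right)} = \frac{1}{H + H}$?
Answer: $\frac{401673033}{1819264} \approx 220.79$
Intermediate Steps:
$O{\left(H \right)} = \frac{1}{2 H}$
$S{\left(v,M \right)} = - \frac{1}{80} - M$ ($S{\left(v,M \right)} = \frac{1}{2 \left(-40\right)} - M = \frac{1}{2} \left(- \frac{1}{40}\right) - M = - \frac{1}{80} - M$)
$h{\left(w \right)} = - \frac{1463}{w} - \frac{w}{977}$ ($h{\left(w \right)} = \frac{w}{-977} - \frac{1463}{w} = w \left(- \frac{1}{977}\right) - \frac{1463}{w} = - \frac{w}{977} - \frac{1463}{w} = - \frac{1463}{w} - \frac{w}{977}$)
$c = - \frac{113704}{43965}$ ($c = - \frac{1463}{9 \cdot 95} - \frac{9 \cdot 95}{977} = - \frac{1463}{855} - \frac{855}{977} = \left(-1463\right) \frac{1}{855} - \frac{855}{977} = - \frac{77}{45} - \frac{855}{977} = - \frac{113704}{43965} \approx -2.5862$)
$\frac{S{\left(155,571 \right)}}{c} = \frac{- \frac{1}{80} - 571}{- \frac{113704}{43965}} = \left(- \frac{1}{80} - 571\right) \left(- \frac{43965}{113704}\right) = \left(- \frac{45681}{80}\right) \left(- \frac{43965}{113704}\right) = \frac{401673033}{1819264}$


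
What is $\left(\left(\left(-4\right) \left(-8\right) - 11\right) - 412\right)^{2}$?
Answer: $152881$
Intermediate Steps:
$\left(\left(\left(-4\right) \left(-8\right) - 11\right) - 412\right)^{2} = \left(\left(32 - 11\right) - 412\right)^{2} = \left(21 - 412\right)^{2} = \left(-391\right)^{2} = 152881$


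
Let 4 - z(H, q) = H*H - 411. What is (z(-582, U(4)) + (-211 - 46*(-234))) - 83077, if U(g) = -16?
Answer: -410833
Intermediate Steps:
z(H, q) = 415 - H² (z(H, q) = 4 - (H*H - 411) = 4 - (H² - 411) = 4 - (-411 + H²) = 4 + (411 - H²) = 415 - H²)
(z(-582, U(4)) + (-211 - 46*(-234))) - 83077 = ((415 - 1*(-582)²) + (-211 - 46*(-234))) - 83077 = ((415 - 1*338724) + (-211 + 10764)) - 83077 = ((415 - 338724) + 10553) - 83077 = (-338309 + 10553) - 83077 = -327756 - 83077 = -410833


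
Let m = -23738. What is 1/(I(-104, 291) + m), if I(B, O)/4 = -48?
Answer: -1/23930 ≈ -4.1789e-5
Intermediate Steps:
I(B, O) = -192 (I(B, O) = 4*(-48) = -192)
1/(I(-104, 291) + m) = 1/(-192 - 23738) = 1/(-23930) = -1/23930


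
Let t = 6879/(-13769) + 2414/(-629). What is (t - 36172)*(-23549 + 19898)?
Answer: 67288454418687/509453 ≈ 1.3208e+8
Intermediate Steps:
t = -2209721/509453 (t = 6879*(-1/13769) + 2414*(-1/629) = -6879/13769 - 142/37 = -2209721/509453 ≈ -4.3374)
(t - 36172)*(-23549 + 19898) = (-2209721/509453 - 36172)*(-23549 + 19898) = -18430143637/509453*(-3651) = 67288454418687/509453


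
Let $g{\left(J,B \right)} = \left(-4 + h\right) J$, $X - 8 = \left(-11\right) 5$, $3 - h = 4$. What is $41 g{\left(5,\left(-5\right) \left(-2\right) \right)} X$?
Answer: $48175$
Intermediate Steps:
$h = -1$ ($h = 3 - 4 = -1$)
$X = -47$ ($X = 8 - 55 = -47$)
$g{\left(J,B \right)} = - 5 J$ ($g{\left(J,B \right)} = \left(-4 - 1\right) J = - 5 J$)
$41 g{\left(5,\left(-5\right) \left(-2\right) \right)} X = 41 \left(\left(-5\right) 5\right) \left(-47\right) = 41 \left(-25\right) \left(-47\right) = \left(-1025\right) \left(-47\right) = 48175$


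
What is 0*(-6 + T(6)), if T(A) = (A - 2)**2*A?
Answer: 0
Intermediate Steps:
T(A) = A*(-2 + A)**2 (T(A) = (-2 + A)**2*A = A*(-2 + A)**2)
0*(-6 + T(6)) = 0*(-6 + 6*(-2 + 6)**2) = 0*(-6 + 6*4**2) = 0*(-6 + 6*16) = 0*(-6 + 96) = 0*90 = 0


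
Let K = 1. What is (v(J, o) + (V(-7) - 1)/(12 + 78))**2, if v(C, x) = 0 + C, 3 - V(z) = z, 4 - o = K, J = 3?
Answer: 961/100 ≈ 9.6100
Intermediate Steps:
o = 3 (o = 4 - 1*1 = 4 - 1 = 3)
V(z) = 3 - z
v(C, x) = C
(v(J, o) + (V(-7) - 1)/(12 + 78))**2 = (3 + ((3 - 1*(-7)) - 1)/(12 + 78))**2 = (3 + ((3 + 7) - 1)/90)**2 = (3 + (10 - 1)*(1/90))**2 = (3 + 9*(1/90))**2 = (3 + 1/10)**2 = (31/10)**2 = 961/100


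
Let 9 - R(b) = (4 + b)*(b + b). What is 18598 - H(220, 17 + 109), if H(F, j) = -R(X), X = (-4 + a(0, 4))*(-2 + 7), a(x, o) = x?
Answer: 17967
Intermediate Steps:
X = -20 (X = (-4 + 0)*(-2 + 7) = -4*5 = -20)
R(b) = 9 - 2*b*(4 + b) (R(b) = 9 - (4 + b)*(b + b) = 9 - (4 + b)*2*b = 9 - 2*b*(4 + b))
H(F, j) = 631 (H(F, j) = -(9 - 8*(-20) - 2*(-20)²) = -(9 + 160 - 2*400) = -(9 + 160 - 800) = -1*(-631) = 631)
18598 - H(220, 17 + 109) = 18598 - 1*631 = 18598 - 631 = 17967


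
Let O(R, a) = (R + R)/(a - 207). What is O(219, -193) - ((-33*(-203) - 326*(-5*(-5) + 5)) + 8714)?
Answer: -1126819/200 ≈ -5634.1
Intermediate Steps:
O(R, a) = 2*R/(-207 + a) (O(R, a) = (2*R)/(-207 + a) = 2*R/(-207 + a))
O(219, -193) - ((-33*(-203) - 326*(-5*(-5) + 5)) + 8714) = 2*219/(-207 - 193) - ((-33*(-203) - 326*(-5*(-5) + 5)) + 8714) = 2*219/(-400) - ((6699 - 326*(25 + 5)) + 8714) = 2*219*(-1/400) - ((6699 - 326*30) + 8714) = -219/200 - ((6699 - 9780) + 8714) = -219/200 - (-3081 + 8714) = -219/200 - 1*5633 = -219/200 - 5633 = -1126819/200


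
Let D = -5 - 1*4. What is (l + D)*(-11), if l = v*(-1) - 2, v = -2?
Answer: 99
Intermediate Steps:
D = -9 (D = -5 - 4 = -9)
l = 0 (l = -2*(-1) - 2 = 2 - 2 = 0)
(l + D)*(-11) = (0 - 9)*(-11) = -9*(-11) = 99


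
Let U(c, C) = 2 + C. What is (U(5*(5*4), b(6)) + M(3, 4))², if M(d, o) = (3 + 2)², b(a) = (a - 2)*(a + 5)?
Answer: 5041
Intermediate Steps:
b(a) = (-2 + a)*(5 + a)
M(d, o) = 25 (M(d, o) = 5² = 25)
(U(5*(5*4), b(6)) + M(3, 4))² = ((2 + (-10 + 6² + 3*6)) + 25)² = ((2 + (-10 + 36 + 18)) + 25)² = ((2 + 44) + 25)² = (46 + 25)² = 71² = 5041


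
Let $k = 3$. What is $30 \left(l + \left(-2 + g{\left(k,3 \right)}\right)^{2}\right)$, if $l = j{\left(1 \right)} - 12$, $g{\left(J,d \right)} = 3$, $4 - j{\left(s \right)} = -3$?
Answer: $-120$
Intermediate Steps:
$j{\left(s \right)} = 7$ ($j{\left(s \right)} = 4 - -3 = 4 + 3 = 7$)
$l = -5$ ($l = 7 - 12 = -5$)
$30 \left(l + \left(-2 + g{\left(k,3 \right)}\right)^{2}\right) = 30 \left(-5 + \left(-2 + 3\right)^{2}\right) = 30 \left(-5 + 1^{2}\right) = 30 \left(-5 + 1\right) = 30 \left(-4\right) = -120$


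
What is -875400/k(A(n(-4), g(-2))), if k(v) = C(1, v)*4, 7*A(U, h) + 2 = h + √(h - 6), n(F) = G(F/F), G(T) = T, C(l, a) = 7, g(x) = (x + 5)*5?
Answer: -218850/7 ≈ -31264.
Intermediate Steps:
g(x) = 25 + 5*x (g(x) = (5 + x)*5 = 25 + 5*x)
n(F) = 1 (n(F) = F/F = 1)
A(U, h) = -2/7 + h/7 + √(-6 + h)/7 (A(U, h) = -2/7 + (h + √(h - 6))/7 = -2/7 + (h + √(-6 + h))/7 = -2/7 + (h/7 + √(-6 + h)/7) = -2/7 + h/7 + √(-6 + h)/7)
k(v) = 28 (k(v) = 7*4 = 28)
-875400/k(A(n(-4), g(-2))) = -875400/28 = -875400*1/28 = -218850/7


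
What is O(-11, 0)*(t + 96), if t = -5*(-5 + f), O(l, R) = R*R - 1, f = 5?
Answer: -96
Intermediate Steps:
O(l, R) = -1 + R**2 (O(l, R) = R**2 - 1 = -1 + R**2)
t = 0 (t = -5*(-5 + 5) = -5*0 = 0)
O(-11, 0)*(t + 96) = (-1 + 0**2)*(0 + 96) = (-1 + 0)*96 = -1*96 = -96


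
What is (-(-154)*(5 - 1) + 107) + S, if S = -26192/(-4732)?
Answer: 861857/1183 ≈ 728.54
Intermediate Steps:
S = 6548/1183 (S = -26192*(-1/4732) = 6548/1183 ≈ 5.5351)
(-(-154)*(5 - 1) + 107) + S = (-(-154)*(5 - 1) + 107) + 6548/1183 = (-(-154)*4 + 107) + 6548/1183 = (-77*(-8) + 107) + 6548/1183 = (616 + 107) + 6548/1183 = 723 + 6548/1183 = 861857/1183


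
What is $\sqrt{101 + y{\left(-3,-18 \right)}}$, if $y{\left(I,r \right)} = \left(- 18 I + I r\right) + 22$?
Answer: $\sqrt{231} \approx 15.199$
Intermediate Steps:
$y{\left(I,r \right)} = 22 - 18 I + I r$
$\sqrt{101 + y{\left(-3,-18 \right)}} = \sqrt{101 - -130} = \sqrt{101 + \left(22 + 54 + 54\right)} = \sqrt{101 + 130} = \sqrt{231}$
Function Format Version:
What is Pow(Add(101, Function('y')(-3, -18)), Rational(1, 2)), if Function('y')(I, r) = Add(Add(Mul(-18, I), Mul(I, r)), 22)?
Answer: Pow(231, Rational(1, 2)) ≈ 15.199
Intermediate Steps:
Function('y')(I, r) = Add(22, Mul(-18, I), Mul(I, r))
Pow(Add(101, Function('y')(-3, -18)), Rational(1, 2)) = Pow(Add(101, Add(22, Mul(-18, -3), Mul(-3, -18))), Rational(1, 2)) = Pow(Add(101, Add(22, 54, 54)), Rational(1, 2)) = Pow(Add(101, 130), Rational(1, 2)) = Pow(231, Rational(1, 2))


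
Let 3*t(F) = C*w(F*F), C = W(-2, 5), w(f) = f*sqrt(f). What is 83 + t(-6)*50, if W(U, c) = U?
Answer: -7117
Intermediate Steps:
w(f) = f**(3/2)
C = -2
t(F) = -2*(F**2)**(3/2)/3 (t(F) = (-2*(F**2)**(3/2))/3 = -2*(F**2)**(3/2)/3)
83 + t(-6)*50 = 83 - 2*((-6)**2)**(3/2)/3*50 = 83 - 2*36**(3/2)/3*50 = 83 - 2/3*216*50 = 83 - 144*50 = 83 - 7200 = -7117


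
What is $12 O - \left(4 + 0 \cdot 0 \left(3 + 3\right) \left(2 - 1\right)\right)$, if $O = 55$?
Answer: $656$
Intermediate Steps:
$12 O - \left(4 + 0 \cdot 0 \left(3 + 3\right) \left(2 - 1\right)\right) = 12 \cdot 55 - \left(4 + 0 \cdot 0 \left(3 + 3\right) \left(2 - 1\right)\right) = 660 - \left(4 + 0 \cdot 0 \cdot 6 \cdot 1\right) = 660 - \left(4 + 0 \cdot 0 \cdot 6\right) = 660 + \left(0 \cdot 0 - 4\right) = 660 + \left(0 - 4\right) = 660 - 4 = 656$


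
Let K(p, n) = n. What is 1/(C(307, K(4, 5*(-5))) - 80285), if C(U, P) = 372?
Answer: -1/79913 ≈ -1.2514e-5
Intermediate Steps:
1/(C(307, K(4, 5*(-5))) - 80285) = 1/(372 - 80285) = 1/(-79913) = -1/79913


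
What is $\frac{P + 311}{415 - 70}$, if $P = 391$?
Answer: $\frac{234}{115} \approx 2.0348$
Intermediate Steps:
$\frac{P + 311}{415 - 70} = \frac{391 + 311}{415 - 70} = \frac{702}{345} = 702 \cdot \frac{1}{345} = \frac{234}{115}$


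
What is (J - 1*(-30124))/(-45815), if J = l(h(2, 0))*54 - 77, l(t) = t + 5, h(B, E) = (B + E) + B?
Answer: -30533/45815 ≈ -0.66644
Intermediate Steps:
h(B, E) = E + 2*B
l(t) = 5 + t
J = 409 (J = (5 + (0 + 2*2))*54 - 77 = (5 + (0 + 4))*54 - 77 = (5 + 4)*54 - 77 = 9*54 - 77 = 486 - 77 = 409)
(J - 1*(-30124))/(-45815) = (409 - 1*(-30124))/(-45815) = (409 + 30124)*(-1/45815) = 30533*(-1/45815) = -30533/45815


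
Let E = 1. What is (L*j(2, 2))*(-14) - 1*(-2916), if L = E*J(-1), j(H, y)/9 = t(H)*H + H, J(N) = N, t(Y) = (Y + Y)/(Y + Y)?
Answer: 3420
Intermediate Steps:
t(Y) = 1 (t(Y) = (2*Y)/((2*Y)) = (2*Y)*(1/(2*Y)) = 1)
j(H, y) = 18*H (j(H, y) = 9*(1*H + H) = 9*(H + H) = 9*(2*H) = 18*H)
L = -1 (L = 1*(-1) = -1)
(L*j(2, 2))*(-14) - 1*(-2916) = -18*2*(-14) - 1*(-2916) = -1*36*(-14) + 2916 = -36*(-14) + 2916 = 504 + 2916 = 3420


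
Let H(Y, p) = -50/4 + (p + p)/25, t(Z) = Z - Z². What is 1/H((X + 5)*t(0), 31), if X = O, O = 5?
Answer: -50/501 ≈ -0.099800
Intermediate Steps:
X = 5
H(Y, p) = -25/2 + 2*p/25 (H(Y, p) = -50*¼ + (2*p)*(1/25) = -25/2 + 2*p/25)
1/H((X + 5)*t(0), 31) = 1/(-25/2 + (2/25)*31) = 1/(-25/2 + 62/25) = 1/(-501/50) = -50/501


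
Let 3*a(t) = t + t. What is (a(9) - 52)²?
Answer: 2116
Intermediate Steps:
a(t) = 2*t/3 (a(t) = (t + t)/3 = (2*t)/3 = 2*t/3)
(a(9) - 52)² = ((⅔)*9 - 52)² = (6 - 52)² = (-46)² = 2116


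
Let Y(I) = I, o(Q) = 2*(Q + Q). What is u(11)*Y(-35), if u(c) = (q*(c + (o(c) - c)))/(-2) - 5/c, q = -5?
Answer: -42175/11 ≈ -3834.1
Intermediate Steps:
o(Q) = 4*Q (o(Q) = 2*(2*Q) = 4*Q)
u(c) = -5/c + 10*c (u(c) = -5*(c + (4*c - c))/(-2) - 5/c = -5*(c + 3*c)*(-½) - 5/c = -20*c*(-½) - 5/c = 10*c - 5/c = -5/c + 10*c)
u(11)*Y(-35) = (-5/11 + 10*11)*(-35) = (-5*1/11 + 110)*(-35) = (-5/11 + 110)*(-35) = (1205/11)*(-35) = -42175/11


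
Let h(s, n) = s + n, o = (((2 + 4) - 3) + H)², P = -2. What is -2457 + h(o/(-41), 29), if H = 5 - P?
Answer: -99648/41 ≈ -2430.4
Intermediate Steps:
H = 7 (H = 5 - 1*(-2) = 5 + 2 = 7)
o = 100 (o = (((2 + 4) - 3) + 7)² = ((6 - 3) + 7)² = (3 + 7)² = 10² = 100)
h(s, n) = n + s
-2457 + h(o/(-41), 29) = -2457 + (29 + 100/(-41)) = -2457 + (29 + 100*(-1/41)) = -2457 + (29 - 100/41) = -2457 + 1089/41 = -99648/41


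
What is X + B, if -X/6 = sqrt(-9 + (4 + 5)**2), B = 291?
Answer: 291 - 36*sqrt(2) ≈ 240.09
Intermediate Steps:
X = -36*sqrt(2) (X = -6*sqrt(-9 + (4 + 5)**2) = -6*sqrt(-9 + 9**2) = -6*sqrt(-9 + 81) = -36*sqrt(2) ≈ -50.912)
X + B = -36*sqrt(2) + 291 = 291 - 36*sqrt(2)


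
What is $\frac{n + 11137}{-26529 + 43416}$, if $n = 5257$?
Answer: $\frac{16394}{16887} \approx 0.97081$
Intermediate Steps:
$\frac{n + 11137}{-26529 + 43416} = \frac{5257 + 11137}{-26529 + 43416} = \frac{16394}{16887}$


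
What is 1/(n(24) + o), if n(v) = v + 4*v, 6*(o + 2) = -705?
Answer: 2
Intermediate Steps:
o = -239/2 (o = -2 + (⅙)*(-705) = -2 - 235/2 = -239/2 ≈ -119.50)
n(v) = 5*v
1/(n(24) + o) = 1/(5*24 - 239/2) = 1/(120 - 239/2) = 1/(½) = 2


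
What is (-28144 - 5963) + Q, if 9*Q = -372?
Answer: -102445/3 ≈ -34148.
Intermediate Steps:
Q = -124/3 (Q = (⅑)*(-372) = -124/3 ≈ -41.333)
(-28144 - 5963) + Q = (-28144 - 5963) - 124/3 = -34107 - 124/3 = -102445/3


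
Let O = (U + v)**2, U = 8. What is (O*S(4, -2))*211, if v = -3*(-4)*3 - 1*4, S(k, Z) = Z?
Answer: -675200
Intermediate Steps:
v = 32 (v = 12*3 - 4 = 36 - 4 = 32)
O = 1600 (O = (8 + 32)**2 = 40**2 = 1600)
(O*S(4, -2))*211 = (1600*(-2))*211 = -3200*211 = -675200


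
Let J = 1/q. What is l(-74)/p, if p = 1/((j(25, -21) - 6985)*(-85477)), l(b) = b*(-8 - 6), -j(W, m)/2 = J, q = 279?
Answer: 172575875814524/279 ≈ 6.1855e+11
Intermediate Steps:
J = 1/279 ≈ 0.0035842
j(W, m) = -2/279 (j(W, m) = -2*1/279 = -2/279)
l(b) = -14*b (l(b) = b*(-14) = -14*b)
p = 279/166579030709 (p = 1/(-2/279 - 6985*(-85477)) = -1/85477/(-1948817/279) = -279/1948817*(-1/85477) = 279/166579030709 ≈ 1.6749e-9)
l(-74)/p = (-14*(-74))/(279/166579030709) = 1036*(166579030709/279) = 172575875814524/279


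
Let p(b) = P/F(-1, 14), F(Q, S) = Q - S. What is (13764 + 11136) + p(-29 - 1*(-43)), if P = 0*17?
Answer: 24900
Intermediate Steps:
P = 0
p(b) = 0 (p(b) = 0/(-1 - 1*14) = 0/(-1 - 14) = 0/(-15) = 0*(-1/15) = 0)
(13764 + 11136) + p(-29 - 1*(-43)) = (13764 + 11136) + 0 = 24900 + 0 = 24900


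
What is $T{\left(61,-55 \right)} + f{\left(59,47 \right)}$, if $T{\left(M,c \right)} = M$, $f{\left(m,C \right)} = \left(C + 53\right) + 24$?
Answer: $185$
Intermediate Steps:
$f{\left(m,C \right)} = 77 + C$ ($f{\left(m,C \right)} = \left(53 + C\right) + 24 = 77 + C$)
$T{\left(61,-55 \right)} + f{\left(59,47 \right)} = 61 + \left(77 + 47\right) = 61 + 124 = 185$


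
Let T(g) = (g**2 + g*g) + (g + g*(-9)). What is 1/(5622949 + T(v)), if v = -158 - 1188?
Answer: 1/9257149 ≈ 1.0802e-7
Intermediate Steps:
v = -1346
T(g) = -8*g + 2*g**2 (T(g) = (g**2 + g**2) + (g - 9*g) = 2*g**2 - 8*g = -8*g + 2*g**2)
1/(5622949 + T(v)) = 1/(5622949 + 2*(-1346)*(-4 - 1346)) = 1/(5622949 + 2*(-1346)*(-1350)) = 1/(5622949 + 3634200) = 1/9257149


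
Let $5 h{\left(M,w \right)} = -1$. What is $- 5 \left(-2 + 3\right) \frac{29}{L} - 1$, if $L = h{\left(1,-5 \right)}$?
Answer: $724$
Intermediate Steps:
$h{\left(M,w \right)} = - \frac{1}{5}$ ($h{\left(M,w \right)} = \frac{1}{5} \left(-1\right) = - \frac{1}{5}$)
$L = - \frac{1}{5} \approx -0.2$
$- 5 \left(-2 + 3\right) \frac{29}{L} - 1 = - 5 \left(-2 + 3\right) \frac{29}{- \frac{1}{5}} - 1 = \left(-5\right) 1 \cdot 29 \left(-5\right) - 1 = \left(-5\right) \left(-145\right) - 1 = 725 - 1 = 724$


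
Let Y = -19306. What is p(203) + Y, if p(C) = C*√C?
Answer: -19306 + 203*√203 ≈ -16414.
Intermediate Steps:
p(C) = C^(3/2)
p(203) + Y = 203^(3/2) - 19306 = 203*√203 - 19306 = -19306 + 203*√203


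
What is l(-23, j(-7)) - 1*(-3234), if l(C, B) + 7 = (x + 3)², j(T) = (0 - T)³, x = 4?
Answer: 3276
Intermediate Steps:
j(T) = -T³ (j(T) = (-T)³ = -T³)
l(C, B) = 42 (l(C, B) = -7 + (4 + 3)² = -7 + 7² = -7 + 49 = 42)
l(-23, j(-7)) - 1*(-3234) = 42 - 1*(-3234) = 42 + 3234 = 3276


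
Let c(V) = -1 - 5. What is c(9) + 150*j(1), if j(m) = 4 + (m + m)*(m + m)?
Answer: 1194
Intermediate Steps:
c(V) = -6
j(m) = 4 + 4*m² (j(m) = 4 + (2*m)*(2*m) = 4 + 4*m²)
c(9) + 150*j(1) = -6 + 150*(4 + 4*1²) = -6 + 150*(4 + 4*1) = -6 + 150*(4 + 4) = -6 + 150*8 = -6 + 1200 = 1194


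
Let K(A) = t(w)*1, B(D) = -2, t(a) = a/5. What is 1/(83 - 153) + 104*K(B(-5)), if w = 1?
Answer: 291/14 ≈ 20.786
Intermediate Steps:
t(a) = a/5 (t(a) = a*(⅕) = a/5)
K(A) = ⅕ (K(A) = ((⅕)*1)*1 = (⅕)*1 = ⅕)
1/(83 - 153) + 104*K(B(-5)) = 1/(83 - 153) + 104*(⅕) = 1/(-70) + 104/5 = -1/70 + 104/5 = 291/14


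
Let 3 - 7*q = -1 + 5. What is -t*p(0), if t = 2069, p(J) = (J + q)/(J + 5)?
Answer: 2069/35 ≈ 59.114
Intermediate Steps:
q = -⅐ (q = 3/7 - (-1 + 5)/7 = 3/7 - ⅐*4 = 3/7 - 4/7 = -⅐ ≈ -0.14286)
p(J) = (-⅐ + J)/(5 + J) (p(J) = (J - ⅐)/(J + 5) = (-⅐ + J)/(5 + J))
-t*p(0) = -2069*(-⅐ + 0)/(5 + 0) = -2069*-⅐/5 = -2069*(⅕)*(-⅐) = -2069*(-1)/35 = -1*(-2069/35) = 2069/35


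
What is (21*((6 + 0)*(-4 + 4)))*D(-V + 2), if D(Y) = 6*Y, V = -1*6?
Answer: 0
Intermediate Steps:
V = -6
(21*((6 + 0)*(-4 + 4)))*D(-V + 2) = (21*((6 + 0)*(-4 + 4)))*(6*(-1*(-6) + 2)) = (21*(6*0))*(6*(6 + 2)) = (21*0)*(6*8) = 0*48 = 0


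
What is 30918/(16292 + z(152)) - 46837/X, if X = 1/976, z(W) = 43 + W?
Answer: -753668749226/16487 ≈ -4.5713e+7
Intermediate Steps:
X = 1/976 ≈ 0.0010246
30918/(16292 + z(152)) - 46837/X = 30918/(16292 + (43 + 152)) - 46837/1/976 = 30918/(16292 + 195) - 46837*976 = 30918/16487 - 45712912 = -753668749226/16487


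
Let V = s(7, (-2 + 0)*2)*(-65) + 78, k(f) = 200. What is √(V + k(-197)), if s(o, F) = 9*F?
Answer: √2618 ≈ 51.166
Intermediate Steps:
V = 2418 (V = (9*((-2 + 0)*2))*(-65) + 78 = (9*(-2*2))*(-65) + 78 = (9*(-4))*(-65) + 78 = -36*(-65) + 78 = 2340 + 78 = 2418)
√(V + k(-197)) = √(2418 + 200) = √2618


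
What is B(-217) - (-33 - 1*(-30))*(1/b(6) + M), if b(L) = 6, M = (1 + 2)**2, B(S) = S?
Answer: -379/2 ≈ -189.50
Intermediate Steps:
M = 9 (M = 3**2 = 9)
B(-217) - (-33 - 1*(-30))*(1/b(6) + M) = -217 - (-33 - 1*(-30))*(1/6 + 9) = -217 - (-33 + 30)*(1/6 + 9) = -217 - (-3)*55/6 = -217 - 1*(-55/2) = -217 + 55/2 = -379/2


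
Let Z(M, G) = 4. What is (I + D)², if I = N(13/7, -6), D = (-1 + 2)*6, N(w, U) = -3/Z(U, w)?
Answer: 441/16 ≈ 27.563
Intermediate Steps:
N(w, U) = -¾ (N(w, U) = -3/4 = -3*¼ = -¾)
D = 6 (D = 1*6 = 6)
I = -¾ ≈ -0.75000
(I + D)² = (-¾ + 6)² = (21/4)² = 441/16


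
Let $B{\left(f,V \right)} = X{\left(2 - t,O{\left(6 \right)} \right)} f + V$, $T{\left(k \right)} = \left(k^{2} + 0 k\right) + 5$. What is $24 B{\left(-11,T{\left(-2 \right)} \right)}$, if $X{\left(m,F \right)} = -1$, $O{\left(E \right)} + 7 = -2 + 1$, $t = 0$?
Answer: $480$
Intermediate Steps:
$O{\left(E \right)} = -8$ ($O{\left(E \right)} = -7 + \left(-2 + 1\right) = -7 - 1 = -8$)
$T{\left(k \right)} = 5 + k^{2}$ ($T{\left(k \right)} = \left(k^{2} + 0\right) + 5 = k^{2} + 5 = 5 + k^{2}$)
$B{\left(f,V \right)} = V - f$ ($B{\left(f,V \right)} = - f + V = V - f$)
$24 B{\left(-11,T{\left(-2 \right)} \right)} = 24 \left(\left(5 + \left(-2\right)^{2}\right) - -11\right) = 24 \left(\left(5 + 4\right) + 11\right) = 24 \left(9 + 11\right) = 24 \cdot 20 = 480$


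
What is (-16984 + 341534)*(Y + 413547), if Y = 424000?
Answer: 271825878850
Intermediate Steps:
(-16984 + 341534)*(Y + 413547) = (-16984 + 341534)*(424000 + 413547) = 324550*837547 = 271825878850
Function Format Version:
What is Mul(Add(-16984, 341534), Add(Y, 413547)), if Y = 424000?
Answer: 271825878850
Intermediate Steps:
Mul(Add(-16984, 341534), Add(Y, 413547)) = Mul(Add(-16984, 341534), Add(424000, 413547)) = Mul(324550, 837547) = 271825878850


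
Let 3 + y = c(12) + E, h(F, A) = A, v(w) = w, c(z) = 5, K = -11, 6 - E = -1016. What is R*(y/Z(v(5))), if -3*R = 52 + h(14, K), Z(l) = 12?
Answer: -10496/9 ≈ -1166.2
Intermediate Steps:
E = 1022 (E = 6 - 1*(-1016) = 6 + 1016 = 1022)
y = 1024 (y = -3 + (5 + 1022) = -3 + 1027 = 1024)
R = -41/3 (R = -(52 - 11)/3 = -1/3*41 = -41/3 ≈ -13.667)
R*(y/Z(v(5))) = -41984/(3*12) = -41/3*256/3 = -10496/9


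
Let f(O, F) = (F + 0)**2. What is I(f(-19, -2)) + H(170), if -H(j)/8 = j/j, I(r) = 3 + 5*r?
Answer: 15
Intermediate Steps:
f(O, F) = F**2
H(j) = -8 (H(j) = -8*j/j = -8*1 = -8)
I(f(-19, -2)) + H(170) = (3 + 5*(-2)**2) - 8 = (3 + 5*4) - 8 = (3 + 20) - 8 = 23 - 8 = 15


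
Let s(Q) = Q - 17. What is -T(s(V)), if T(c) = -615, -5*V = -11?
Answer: 615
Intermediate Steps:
V = 11/5 (V = -⅕*(-11) = 11/5 ≈ 2.2000)
s(Q) = -17 + Q
-T(s(V)) = -1*(-615) = 615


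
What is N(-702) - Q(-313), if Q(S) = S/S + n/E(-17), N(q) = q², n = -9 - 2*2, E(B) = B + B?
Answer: 16755289/34 ≈ 4.9280e+5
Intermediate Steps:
E(B) = 2*B
n = -13 (n = -9 - 4 = -13)
Q(S) = 47/34 (Q(S) = S/S - 13/(2*(-17)) = 1 - 13/(-34) = 1 - 13*(-1/34) = 1 + 13/34 = 47/34)
N(-702) - Q(-313) = (-702)² - 1*47/34 = 492804 - 47/34 = 16755289/34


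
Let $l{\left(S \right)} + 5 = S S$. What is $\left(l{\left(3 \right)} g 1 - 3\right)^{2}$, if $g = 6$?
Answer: $441$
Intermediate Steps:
$l{\left(S \right)} = -5 + S^{2}$ ($l{\left(S \right)} = -5 + S S = -5 + S^{2}$)
$\left(l{\left(3 \right)} g 1 - 3\right)^{2} = \left(\left(-5 + 3^{2}\right) 6 \cdot 1 - 3\right)^{2} = \left(\left(-5 + 9\right) 6 \cdot 1 - 3\right)^{2} = \left(4 \cdot 6 \cdot 1 - 3\right)^{2} = \left(24 \cdot 1 - 3\right)^{2} = \left(24 - 3\right)^{2} = 21^{2} = 441$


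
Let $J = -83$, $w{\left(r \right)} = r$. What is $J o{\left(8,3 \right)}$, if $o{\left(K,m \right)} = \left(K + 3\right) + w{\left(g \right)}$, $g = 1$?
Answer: $-996$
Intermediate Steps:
$o{\left(K,m \right)} = 4 + K$ ($o{\left(K,m \right)} = \left(K + 3\right) + 1 = \left(3 + K\right) + 1 = 4 + K$)
$J o{\left(8,3 \right)} = - 83 \left(4 + 8\right) = \left(-83\right) 12 = -996$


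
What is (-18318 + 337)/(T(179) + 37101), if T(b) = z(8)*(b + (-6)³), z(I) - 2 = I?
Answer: -17981/36731 ≈ -0.48953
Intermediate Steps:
z(I) = 2 + I
T(b) = -2160 + 10*b (T(b) = (2 + 8)*(b + (-6)³) = 10*(b - 216) = 10*(-216 + b) = -2160 + 10*b)
(-18318 + 337)/(T(179) + 37101) = (-18318 + 337)/((-2160 + 10*179) + 37101) = -17981/((-2160 + 1790) + 37101) = -17981/(-370 + 37101) = -17981/36731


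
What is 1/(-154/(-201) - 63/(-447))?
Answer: 29949/27167 ≈ 1.1024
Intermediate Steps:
1/(-154/(-201) - 63/(-447)) = 1/(-154*(-1/201) - 63*(-1/447)) = 1/(154/201 + 21/149) = 1/(27167/29949) = 29949/27167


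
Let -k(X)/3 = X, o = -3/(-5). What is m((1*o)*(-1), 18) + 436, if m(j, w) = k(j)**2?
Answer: 10981/25 ≈ 439.24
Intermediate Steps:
o = 3/5 (o = -3*(-1/5) = 3/5 ≈ 0.60000)
k(X) = -3*X
m(j, w) = 9*j**2 (m(j, w) = (-3*j)**2 = 9*j**2)
m((1*o)*(-1), 18) + 436 = 9*((1*(3/5))*(-1))**2 + 436 = 9*((3/5)*(-1))**2 + 436 = 9*(-3/5)**2 + 436 = 9*(9/25) + 436 = 81/25 + 436 = 10981/25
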